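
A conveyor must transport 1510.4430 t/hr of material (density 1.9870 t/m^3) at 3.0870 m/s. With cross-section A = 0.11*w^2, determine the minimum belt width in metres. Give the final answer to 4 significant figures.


A_req = 1510.4430 / (3.0870 * 1.9870 * 3600) = 0.0684018 m^2
w = sqrt(0.0684018 / 0.11)
w = 0.7886 m


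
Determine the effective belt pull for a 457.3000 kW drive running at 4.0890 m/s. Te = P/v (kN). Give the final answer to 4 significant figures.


Te = P / v = 457.3000 / 4.0890
Te = 111.8 kN


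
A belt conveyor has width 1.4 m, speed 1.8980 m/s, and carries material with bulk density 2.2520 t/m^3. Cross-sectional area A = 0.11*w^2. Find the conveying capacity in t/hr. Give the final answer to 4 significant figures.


A = 0.11 * 1.4^2 = 0.2156 m^2
C = 0.2156 * 1.8980 * 2.2520 * 3600
C = 3318 t/hr


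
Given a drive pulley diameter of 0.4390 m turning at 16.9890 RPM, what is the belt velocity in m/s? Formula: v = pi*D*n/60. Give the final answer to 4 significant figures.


v = pi * 0.4390 * 16.9890 / 60
v = 0.3905 m/s


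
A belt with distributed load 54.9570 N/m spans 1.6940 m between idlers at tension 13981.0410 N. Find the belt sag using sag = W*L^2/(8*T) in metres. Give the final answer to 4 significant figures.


sag = 54.9570 * 1.6940^2 / (8 * 13981.0410)
sag = 0.001410 m


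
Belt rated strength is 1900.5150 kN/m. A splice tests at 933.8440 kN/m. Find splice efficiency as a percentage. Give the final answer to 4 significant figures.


Eff = 933.8440 / 1900.5150 * 100
Eff = 49.14 %


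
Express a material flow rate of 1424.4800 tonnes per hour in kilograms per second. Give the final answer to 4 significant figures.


m_dot = 1424.4800 * 1000 / 3600
m_dot = 395.7 kg/s


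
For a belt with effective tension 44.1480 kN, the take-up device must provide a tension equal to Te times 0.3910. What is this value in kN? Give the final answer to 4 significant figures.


T_tu = 44.1480 * 0.3910
T_tu = 17.26 kN


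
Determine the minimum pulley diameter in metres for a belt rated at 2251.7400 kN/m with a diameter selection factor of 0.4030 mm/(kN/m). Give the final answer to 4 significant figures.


D = 2251.7400 * 0.4030 / 1000
D = 0.9075 m


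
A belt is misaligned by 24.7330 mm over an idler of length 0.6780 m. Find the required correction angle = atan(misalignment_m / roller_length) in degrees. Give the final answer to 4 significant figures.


misalign_m = 24.7330 / 1000 = 0.024733 m
angle = atan(0.024733 / 0.6780)
angle = 2.089 deg


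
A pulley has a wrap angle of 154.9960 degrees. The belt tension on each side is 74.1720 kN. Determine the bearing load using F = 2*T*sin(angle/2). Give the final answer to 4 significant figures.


F = 2 * 74.1720 * sin(154.9960/2 deg)
F = 144.8 kN


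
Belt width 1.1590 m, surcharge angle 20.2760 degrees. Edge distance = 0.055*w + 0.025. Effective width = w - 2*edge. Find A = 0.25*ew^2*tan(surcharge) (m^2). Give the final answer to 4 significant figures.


edge = 0.055*1.1590 + 0.025 = 0.088745 m
ew = 1.1590 - 2*0.088745 = 0.98151 m
A = 0.25 * 0.98151^2 * tan(20.2760 deg)
A = 0.08897 m^2


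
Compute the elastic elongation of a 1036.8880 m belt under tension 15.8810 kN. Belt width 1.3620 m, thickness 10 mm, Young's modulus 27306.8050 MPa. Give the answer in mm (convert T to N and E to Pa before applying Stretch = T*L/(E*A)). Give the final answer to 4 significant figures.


A = 1.3620 * 0.01 = 0.01362 m^2
Stretch = 15.8810*1000 * 1036.8880 / (27306.8050e6 * 0.01362) * 1000
Stretch = 44.28 mm


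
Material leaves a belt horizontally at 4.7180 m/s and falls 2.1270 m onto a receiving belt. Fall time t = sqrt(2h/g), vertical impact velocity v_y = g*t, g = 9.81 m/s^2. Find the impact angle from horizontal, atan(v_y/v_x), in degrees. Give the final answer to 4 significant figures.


t = sqrt(2*2.1270/9.81) = 0.658513 s
v_y = 9.81 * 0.658513 = 6.46001 m/s
angle = atan(6.46001 / 4.7180) = 53.86 deg


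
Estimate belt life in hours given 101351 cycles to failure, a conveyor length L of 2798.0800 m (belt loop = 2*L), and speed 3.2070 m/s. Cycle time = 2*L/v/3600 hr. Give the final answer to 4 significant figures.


cycle_time = 2 * 2798.0800 / 3.2070 / 3600 = 0.484717 hr
life = 101351 * 0.484717 = 49130 hours


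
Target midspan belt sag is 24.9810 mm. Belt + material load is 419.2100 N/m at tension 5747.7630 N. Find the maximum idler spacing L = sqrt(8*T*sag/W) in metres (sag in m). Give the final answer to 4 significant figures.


sag = 24.9810/1000 = 0.024981 m
L = sqrt(8 * 5747.7630 * 0.024981 / 419.2100)
L = 1.655 m


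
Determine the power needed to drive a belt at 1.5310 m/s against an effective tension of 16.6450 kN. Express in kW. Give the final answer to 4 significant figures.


P = Te * v = 16.6450 * 1.5310
P = 25.48 kW


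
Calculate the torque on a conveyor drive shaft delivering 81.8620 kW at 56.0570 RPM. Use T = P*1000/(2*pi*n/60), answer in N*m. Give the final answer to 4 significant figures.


omega = 2*pi*56.0570/60 = 5.87028 rad/s
T = 81.8620*1000 / 5.87028
T = 13950 N*m


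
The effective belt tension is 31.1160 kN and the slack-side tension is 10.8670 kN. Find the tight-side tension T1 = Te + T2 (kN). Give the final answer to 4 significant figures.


T1 = Te + T2 = 31.1160 + 10.8670
T1 = 41.98 kN


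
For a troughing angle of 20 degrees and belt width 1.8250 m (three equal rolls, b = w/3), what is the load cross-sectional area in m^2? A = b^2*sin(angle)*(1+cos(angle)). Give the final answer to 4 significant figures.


b = 1.8250/3 = 0.608333 m
A = 0.608333^2 * sin(20 deg) * (1 + cos(20 deg))
A = 0.2455 m^2


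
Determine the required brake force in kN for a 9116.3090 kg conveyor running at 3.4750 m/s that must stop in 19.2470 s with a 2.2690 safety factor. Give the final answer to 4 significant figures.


F = 9116.3090 * 3.4750 / 19.2470 * 2.2690 / 1000
F = 3.735 kN


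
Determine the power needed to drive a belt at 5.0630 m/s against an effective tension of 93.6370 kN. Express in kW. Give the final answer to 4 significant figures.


P = Te * v = 93.6370 * 5.0630
P = 474.1 kW


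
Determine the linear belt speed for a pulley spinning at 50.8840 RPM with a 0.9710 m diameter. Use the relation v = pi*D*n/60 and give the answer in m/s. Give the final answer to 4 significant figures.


v = pi * 0.9710 * 50.8840 / 60
v = 2.587 m/s


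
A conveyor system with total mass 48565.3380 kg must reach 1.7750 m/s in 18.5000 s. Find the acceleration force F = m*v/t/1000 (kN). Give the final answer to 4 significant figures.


F = 48565.3380 * 1.7750 / 18.5000 / 1000
F = 4.660 kN


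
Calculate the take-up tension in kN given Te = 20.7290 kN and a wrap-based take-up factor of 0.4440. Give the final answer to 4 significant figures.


T_tu = 20.7290 * 0.4440
T_tu = 9.204 kN


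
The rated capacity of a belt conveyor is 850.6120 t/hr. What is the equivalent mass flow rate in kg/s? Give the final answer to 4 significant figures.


m_dot = 850.6120 * 1000 / 3600
m_dot = 236.3 kg/s


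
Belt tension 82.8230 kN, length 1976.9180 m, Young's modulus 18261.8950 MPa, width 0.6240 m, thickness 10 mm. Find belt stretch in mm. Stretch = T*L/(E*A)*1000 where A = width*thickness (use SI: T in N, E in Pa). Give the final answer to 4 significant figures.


A = 0.6240 * 0.01 = 0.00624 m^2
Stretch = 82.8230*1000 * 1976.9180 / (18261.8950e6 * 0.00624) * 1000
Stretch = 1437 mm


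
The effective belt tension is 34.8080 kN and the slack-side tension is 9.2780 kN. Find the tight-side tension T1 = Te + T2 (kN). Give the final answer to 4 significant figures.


T1 = Te + T2 = 34.8080 + 9.2780
T1 = 44.09 kN


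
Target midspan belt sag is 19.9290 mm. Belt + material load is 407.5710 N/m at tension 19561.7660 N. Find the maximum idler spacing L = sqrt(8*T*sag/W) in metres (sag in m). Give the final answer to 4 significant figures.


sag = 19.9290/1000 = 0.019929 m
L = sqrt(8 * 19561.7660 * 0.019929 / 407.5710)
L = 2.766 m


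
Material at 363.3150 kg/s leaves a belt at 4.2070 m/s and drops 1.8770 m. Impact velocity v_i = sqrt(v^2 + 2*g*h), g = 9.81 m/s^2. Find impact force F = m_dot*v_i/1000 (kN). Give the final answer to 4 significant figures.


v_i = sqrt(4.2070^2 + 2*9.81*1.8770) = 7.38414 m/s
F = 363.3150 * 7.38414 / 1000
F = 2.683 kN


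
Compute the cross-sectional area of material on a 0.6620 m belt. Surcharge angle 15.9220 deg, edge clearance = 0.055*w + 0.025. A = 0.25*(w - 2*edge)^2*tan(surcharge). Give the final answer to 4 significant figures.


edge = 0.055*0.6620 + 0.025 = 0.06141 m
ew = 0.6620 - 2*0.06141 = 0.53918 m
A = 0.25 * 0.53918^2 * tan(15.9220 deg)
A = 0.02073 m^2


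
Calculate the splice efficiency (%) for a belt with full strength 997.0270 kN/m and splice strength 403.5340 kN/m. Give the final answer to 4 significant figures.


Eff = 403.5340 / 997.0270 * 100
Eff = 40.47 %


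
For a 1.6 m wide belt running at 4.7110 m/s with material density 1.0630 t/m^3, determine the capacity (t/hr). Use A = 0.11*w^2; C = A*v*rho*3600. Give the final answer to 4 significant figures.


A = 0.11 * 1.6^2 = 0.2816 m^2
C = 0.2816 * 4.7110 * 1.0630 * 3600
C = 5077 t/hr


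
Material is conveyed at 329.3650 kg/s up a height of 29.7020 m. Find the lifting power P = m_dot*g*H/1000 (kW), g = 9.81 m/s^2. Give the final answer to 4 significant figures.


P = 329.3650 * 9.81 * 29.7020 / 1000
P = 95.97 kW


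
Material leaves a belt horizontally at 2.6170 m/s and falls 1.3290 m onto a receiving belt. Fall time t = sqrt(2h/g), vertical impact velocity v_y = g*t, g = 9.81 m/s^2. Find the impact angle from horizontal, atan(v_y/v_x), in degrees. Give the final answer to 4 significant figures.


t = sqrt(2*1.3290/9.81) = 0.520527 s
v_y = 9.81 * 0.520527 = 5.10637 m/s
angle = atan(5.10637 / 2.6170) = 62.86 deg


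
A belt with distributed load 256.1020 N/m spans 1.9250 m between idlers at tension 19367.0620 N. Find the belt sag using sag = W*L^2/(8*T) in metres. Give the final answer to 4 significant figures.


sag = 256.1020 * 1.9250^2 / (8 * 19367.0620)
sag = 0.006125 m


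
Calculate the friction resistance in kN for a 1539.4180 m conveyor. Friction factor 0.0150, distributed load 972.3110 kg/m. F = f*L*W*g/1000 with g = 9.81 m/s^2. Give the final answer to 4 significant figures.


F = 0.0150 * 1539.4180 * 972.3110 * 9.81 / 1000
F = 220.3 kN


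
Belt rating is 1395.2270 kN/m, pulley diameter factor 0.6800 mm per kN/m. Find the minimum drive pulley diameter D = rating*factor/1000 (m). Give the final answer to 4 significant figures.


D = 1395.2270 * 0.6800 / 1000
D = 0.9488 m


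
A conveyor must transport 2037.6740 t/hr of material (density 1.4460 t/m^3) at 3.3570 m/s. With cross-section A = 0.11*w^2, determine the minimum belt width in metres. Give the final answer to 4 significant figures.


A_req = 2037.6740 / (3.3570 * 1.4460 * 3600) = 0.116604 m^2
w = sqrt(0.116604 / 0.11)
w = 1.030 m


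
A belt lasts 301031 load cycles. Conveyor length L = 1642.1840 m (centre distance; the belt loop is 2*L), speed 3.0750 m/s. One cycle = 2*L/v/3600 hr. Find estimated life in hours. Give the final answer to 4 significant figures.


cycle_time = 2 * 1642.1840 / 3.0750 / 3600 = 0.296691 hr
life = 301031 * 0.296691 = 89310 hours


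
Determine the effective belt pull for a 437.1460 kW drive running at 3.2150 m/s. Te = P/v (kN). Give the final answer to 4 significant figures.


Te = P / v = 437.1460 / 3.2150
Te = 136.0 kN


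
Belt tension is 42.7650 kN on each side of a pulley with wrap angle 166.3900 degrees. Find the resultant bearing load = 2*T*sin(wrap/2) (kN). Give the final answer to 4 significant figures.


F = 2 * 42.7650 * sin(166.3900/2 deg)
F = 84.93 kN


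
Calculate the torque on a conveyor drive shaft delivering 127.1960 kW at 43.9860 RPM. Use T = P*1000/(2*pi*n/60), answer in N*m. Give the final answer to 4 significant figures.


omega = 2*pi*43.9860/60 = 4.6062 rad/s
T = 127.1960*1000 / 4.6062
T = 27610 N*m


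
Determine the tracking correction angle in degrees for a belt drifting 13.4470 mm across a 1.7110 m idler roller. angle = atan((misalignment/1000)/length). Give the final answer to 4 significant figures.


misalign_m = 13.4470 / 1000 = 0.013447 m
angle = atan(0.013447 / 1.7110)
angle = 0.4503 deg


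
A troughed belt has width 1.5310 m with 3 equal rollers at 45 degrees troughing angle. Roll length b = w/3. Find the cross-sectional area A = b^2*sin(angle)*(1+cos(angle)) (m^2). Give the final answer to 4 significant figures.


b = 1.5310/3 = 0.510333 m
A = 0.510333^2 * sin(45 deg) * (1 + cos(45 deg))
A = 0.3144 m^2


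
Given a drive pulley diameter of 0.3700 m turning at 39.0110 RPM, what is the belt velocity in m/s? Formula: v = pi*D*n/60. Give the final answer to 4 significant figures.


v = pi * 0.3700 * 39.0110 / 60
v = 0.7558 m/s


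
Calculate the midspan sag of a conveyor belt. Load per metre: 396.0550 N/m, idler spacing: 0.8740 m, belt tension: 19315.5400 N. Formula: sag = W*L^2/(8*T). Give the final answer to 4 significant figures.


sag = 396.0550 * 0.8740^2 / (8 * 19315.5400)
sag = 0.001958 m


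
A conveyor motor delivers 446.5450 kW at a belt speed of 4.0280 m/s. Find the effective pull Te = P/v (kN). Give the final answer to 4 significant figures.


Te = P / v = 446.5450 / 4.0280
Te = 110.9 kN


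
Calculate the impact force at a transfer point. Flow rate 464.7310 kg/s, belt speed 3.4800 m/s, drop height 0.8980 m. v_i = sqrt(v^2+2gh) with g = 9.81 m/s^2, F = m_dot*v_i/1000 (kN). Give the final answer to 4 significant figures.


v_i = sqrt(3.4800^2 + 2*9.81*0.8980) = 5.45245 m/s
F = 464.7310 * 5.45245 / 1000
F = 2.534 kN


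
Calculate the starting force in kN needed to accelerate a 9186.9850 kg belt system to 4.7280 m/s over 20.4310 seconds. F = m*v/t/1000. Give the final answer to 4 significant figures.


F = 9186.9850 * 4.7280 / 20.4310 / 1000
F = 2.126 kN


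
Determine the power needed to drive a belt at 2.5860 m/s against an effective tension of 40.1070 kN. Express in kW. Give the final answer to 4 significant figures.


P = Te * v = 40.1070 * 2.5860
P = 103.7 kW


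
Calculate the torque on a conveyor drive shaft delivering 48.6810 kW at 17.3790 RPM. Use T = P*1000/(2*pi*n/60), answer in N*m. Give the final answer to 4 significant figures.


omega = 2*pi*17.3790/60 = 1.81992 rad/s
T = 48.6810*1000 / 1.81992
T = 26750 N*m


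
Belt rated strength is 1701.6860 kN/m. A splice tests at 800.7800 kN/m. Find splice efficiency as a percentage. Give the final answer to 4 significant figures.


Eff = 800.7800 / 1701.6860 * 100
Eff = 47.06 %


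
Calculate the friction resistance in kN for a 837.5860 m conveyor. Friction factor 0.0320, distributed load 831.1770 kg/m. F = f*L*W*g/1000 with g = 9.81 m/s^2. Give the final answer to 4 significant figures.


F = 0.0320 * 837.5860 * 831.1770 * 9.81 / 1000
F = 218.5 kN


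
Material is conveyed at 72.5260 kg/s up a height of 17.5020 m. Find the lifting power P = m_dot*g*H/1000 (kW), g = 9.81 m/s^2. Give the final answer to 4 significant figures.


P = 72.5260 * 9.81 * 17.5020 / 1000
P = 12.45 kW


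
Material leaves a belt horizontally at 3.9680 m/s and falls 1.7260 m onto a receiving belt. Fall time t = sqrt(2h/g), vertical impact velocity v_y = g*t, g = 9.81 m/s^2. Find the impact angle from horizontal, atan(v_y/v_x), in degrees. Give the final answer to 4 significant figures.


t = sqrt(2*1.7260/9.81) = 0.5932 s
v_y = 9.81 * 0.5932 = 5.81929 m/s
angle = atan(5.81929 / 3.9680) = 55.71 deg


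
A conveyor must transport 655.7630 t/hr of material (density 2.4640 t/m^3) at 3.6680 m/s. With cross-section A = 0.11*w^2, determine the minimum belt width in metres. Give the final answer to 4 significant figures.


A_req = 655.7630 / (3.6680 * 2.4640 * 3600) = 0.0201546 m^2
w = sqrt(0.0201546 / 0.11)
w = 0.4280 m


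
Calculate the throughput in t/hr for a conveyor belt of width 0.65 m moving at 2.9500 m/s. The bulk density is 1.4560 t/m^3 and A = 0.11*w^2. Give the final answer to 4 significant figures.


A = 0.11 * 0.65^2 = 0.046475 m^2
C = 0.046475 * 2.9500 * 1.4560 * 3600
C = 718.6 t/hr


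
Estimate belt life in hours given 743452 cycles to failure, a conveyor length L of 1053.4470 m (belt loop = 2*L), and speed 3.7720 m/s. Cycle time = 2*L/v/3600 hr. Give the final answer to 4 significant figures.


cycle_time = 2 * 1053.4470 / 3.7720 / 3600 = 0.155156 hr
life = 743452 * 0.155156 = 115400 hours


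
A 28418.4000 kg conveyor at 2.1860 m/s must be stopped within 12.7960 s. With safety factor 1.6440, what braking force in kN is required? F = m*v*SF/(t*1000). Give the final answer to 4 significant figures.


F = 28418.4000 * 2.1860 / 12.7960 * 1.6440 / 1000
F = 7.981 kN


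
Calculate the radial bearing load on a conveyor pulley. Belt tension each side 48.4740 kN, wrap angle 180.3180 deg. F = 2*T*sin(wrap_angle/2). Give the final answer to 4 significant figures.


F = 2 * 48.4740 * sin(180.3180/2 deg)
F = 96.95 kN


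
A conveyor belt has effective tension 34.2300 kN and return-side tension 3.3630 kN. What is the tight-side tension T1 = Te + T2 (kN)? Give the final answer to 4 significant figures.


T1 = Te + T2 = 34.2300 + 3.3630
T1 = 37.59 kN


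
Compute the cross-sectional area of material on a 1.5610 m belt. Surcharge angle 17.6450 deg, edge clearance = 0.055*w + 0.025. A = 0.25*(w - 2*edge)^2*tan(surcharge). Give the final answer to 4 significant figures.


edge = 0.055*1.5610 + 0.025 = 0.110855 m
ew = 1.5610 - 2*0.110855 = 1.33929 m
A = 0.25 * 1.33929^2 * tan(17.6450 deg)
A = 0.1426 m^2


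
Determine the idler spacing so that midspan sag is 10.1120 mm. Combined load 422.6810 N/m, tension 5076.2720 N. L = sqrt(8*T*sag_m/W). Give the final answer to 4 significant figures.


sag = 10.1120/1000 = 0.010112 m
L = sqrt(8 * 5076.2720 * 0.010112 / 422.6810)
L = 0.9857 m


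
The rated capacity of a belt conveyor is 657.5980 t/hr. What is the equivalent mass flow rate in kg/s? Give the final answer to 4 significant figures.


m_dot = 657.5980 * 1000 / 3600
m_dot = 182.7 kg/s


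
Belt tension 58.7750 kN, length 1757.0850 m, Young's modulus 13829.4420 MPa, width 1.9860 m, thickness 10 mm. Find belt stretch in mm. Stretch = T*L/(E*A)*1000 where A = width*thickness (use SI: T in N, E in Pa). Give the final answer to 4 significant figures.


A = 1.9860 * 0.01 = 0.01986 m^2
Stretch = 58.7750*1000 * 1757.0850 / (13829.4420e6 * 0.01986) * 1000
Stretch = 376.0 mm


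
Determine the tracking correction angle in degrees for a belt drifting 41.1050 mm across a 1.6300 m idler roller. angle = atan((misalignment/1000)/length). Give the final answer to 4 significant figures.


misalign_m = 41.1050 / 1000 = 0.041105 m
angle = atan(0.041105 / 1.6300)
angle = 1.445 deg


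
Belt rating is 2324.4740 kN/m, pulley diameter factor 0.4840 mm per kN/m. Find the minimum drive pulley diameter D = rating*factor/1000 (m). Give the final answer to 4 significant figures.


D = 2324.4740 * 0.4840 / 1000
D = 1.125 m


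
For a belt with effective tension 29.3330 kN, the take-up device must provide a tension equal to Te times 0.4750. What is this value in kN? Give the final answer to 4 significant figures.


T_tu = 29.3330 * 0.4750
T_tu = 13.93 kN


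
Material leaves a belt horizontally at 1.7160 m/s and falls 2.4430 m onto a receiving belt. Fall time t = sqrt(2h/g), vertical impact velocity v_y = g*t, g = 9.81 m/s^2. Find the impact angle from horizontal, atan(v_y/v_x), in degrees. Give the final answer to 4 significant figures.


t = sqrt(2*2.4430/9.81) = 0.705736 s
v_y = 9.81 * 0.705736 = 6.92327 m/s
angle = atan(6.92327 / 1.7160) = 76.08 deg


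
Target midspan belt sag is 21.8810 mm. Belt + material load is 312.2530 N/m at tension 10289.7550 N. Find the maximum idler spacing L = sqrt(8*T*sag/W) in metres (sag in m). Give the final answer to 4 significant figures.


sag = 21.8810/1000 = 0.021881 m
L = sqrt(8 * 10289.7550 * 0.021881 / 312.2530)
L = 2.402 m


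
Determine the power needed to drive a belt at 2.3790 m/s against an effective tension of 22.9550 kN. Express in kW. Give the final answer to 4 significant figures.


P = Te * v = 22.9550 * 2.3790
P = 54.61 kW


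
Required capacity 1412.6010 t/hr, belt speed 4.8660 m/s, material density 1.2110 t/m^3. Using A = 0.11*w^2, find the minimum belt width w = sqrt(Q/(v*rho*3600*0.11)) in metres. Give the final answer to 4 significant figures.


A_req = 1412.6010 / (4.8660 * 1.2110 * 3600) = 0.0665887 m^2
w = sqrt(0.0665887 / 0.11)
w = 0.7780 m


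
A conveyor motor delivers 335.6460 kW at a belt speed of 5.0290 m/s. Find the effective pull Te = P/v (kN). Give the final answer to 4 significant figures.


Te = P / v = 335.6460 / 5.0290
Te = 66.74 kN


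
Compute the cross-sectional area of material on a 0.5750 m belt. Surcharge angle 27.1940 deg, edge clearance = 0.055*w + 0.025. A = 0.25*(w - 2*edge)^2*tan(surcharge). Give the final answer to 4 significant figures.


edge = 0.055*0.5750 + 0.025 = 0.056625 m
ew = 0.5750 - 2*0.056625 = 0.46175 m
A = 0.25 * 0.46175^2 * tan(27.1940 deg)
A = 0.02739 m^2


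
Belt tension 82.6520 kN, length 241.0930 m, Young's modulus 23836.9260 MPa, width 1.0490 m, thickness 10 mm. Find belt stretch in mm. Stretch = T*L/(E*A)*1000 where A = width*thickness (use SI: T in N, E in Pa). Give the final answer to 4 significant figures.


A = 1.0490 * 0.01 = 0.01049 m^2
Stretch = 82.6520*1000 * 241.0930 / (23836.9260e6 * 0.01049) * 1000
Stretch = 79.69 mm


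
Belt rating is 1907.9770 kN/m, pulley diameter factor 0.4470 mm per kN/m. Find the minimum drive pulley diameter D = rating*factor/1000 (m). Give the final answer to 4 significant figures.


D = 1907.9770 * 0.4470 / 1000
D = 0.8529 m


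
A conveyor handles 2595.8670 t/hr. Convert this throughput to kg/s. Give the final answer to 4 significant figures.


m_dot = 2595.8670 * 1000 / 3600
m_dot = 721.1 kg/s


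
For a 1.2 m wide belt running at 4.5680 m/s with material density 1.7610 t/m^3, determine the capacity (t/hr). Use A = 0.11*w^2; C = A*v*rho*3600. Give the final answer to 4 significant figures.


A = 0.11 * 1.2^2 = 0.1584 m^2
C = 0.1584 * 4.5680 * 1.7610 * 3600
C = 4587 t/hr


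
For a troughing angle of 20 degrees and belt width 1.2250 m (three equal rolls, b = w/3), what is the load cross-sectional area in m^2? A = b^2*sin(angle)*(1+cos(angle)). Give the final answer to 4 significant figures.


b = 1.2250/3 = 0.408333 m
A = 0.408333^2 * sin(20 deg) * (1 + cos(20 deg))
A = 0.1106 m^2


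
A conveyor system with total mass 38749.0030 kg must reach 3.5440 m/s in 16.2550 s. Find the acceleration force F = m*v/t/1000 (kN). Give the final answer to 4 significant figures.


F = 38749.0030 * 3.5440 / 16.2550 / 1000
F = 8.448 kN


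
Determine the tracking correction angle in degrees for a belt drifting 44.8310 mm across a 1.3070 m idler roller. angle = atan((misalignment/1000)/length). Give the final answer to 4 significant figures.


misalign_m = 44.8310 / 1000 = 0.044831 m
angle = atan(0.044831 / 1.3070)
angle = 1.965 deg


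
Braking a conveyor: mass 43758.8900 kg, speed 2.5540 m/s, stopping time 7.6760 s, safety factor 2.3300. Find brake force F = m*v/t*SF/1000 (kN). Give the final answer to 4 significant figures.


F = 43758.8900 * 2.5540 / 7.6760 * 2.3300 / 1000
F = 33.92 kN


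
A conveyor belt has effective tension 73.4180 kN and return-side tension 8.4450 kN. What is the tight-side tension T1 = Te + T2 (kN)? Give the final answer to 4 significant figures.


T1 = Te + T2 = 73.4180 + 8.4450
T1 = 81.86 kN


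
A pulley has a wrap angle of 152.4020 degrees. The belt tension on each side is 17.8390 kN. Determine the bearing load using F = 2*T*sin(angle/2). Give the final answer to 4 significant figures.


F = 2 * 17.8390 * sin(152.4020/2 deg)
F = 34.65 kN


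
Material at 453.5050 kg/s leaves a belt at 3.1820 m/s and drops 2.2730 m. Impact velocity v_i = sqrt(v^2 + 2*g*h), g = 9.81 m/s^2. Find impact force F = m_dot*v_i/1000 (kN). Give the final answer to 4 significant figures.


v_i = sqrt(3.1820^2 + 2*9.81*2.2730) = 7.39739 m/s
F = 453.5050 * 7.39739 / 1000
F = 3.355 kN


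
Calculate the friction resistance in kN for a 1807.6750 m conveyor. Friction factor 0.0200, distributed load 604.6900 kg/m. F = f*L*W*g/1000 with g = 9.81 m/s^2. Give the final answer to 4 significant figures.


F = 0.0200 * 1807.6750 * 604.6900 * 9.81 / 1000
F = 214.5 kN


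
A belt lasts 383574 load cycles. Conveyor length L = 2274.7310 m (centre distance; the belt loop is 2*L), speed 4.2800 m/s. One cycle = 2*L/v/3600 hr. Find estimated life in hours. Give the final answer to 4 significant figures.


cycle_time = 2 * 2274.7310 / 4.2800 / 3600 = 0.295266 hr
life = 383574 * 0.295266 = 113300 hours


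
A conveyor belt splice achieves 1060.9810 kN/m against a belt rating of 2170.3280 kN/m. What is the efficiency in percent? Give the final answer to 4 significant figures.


Eff = 1060.9810 / 2170.3280 * 100
Eff = 48.89 %


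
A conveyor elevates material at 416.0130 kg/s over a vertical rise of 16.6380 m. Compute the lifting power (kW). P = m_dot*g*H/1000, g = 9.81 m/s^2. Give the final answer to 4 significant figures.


P = 416.0130 * 9.81 * 16.6380 / 1000
P = 67.90 kW


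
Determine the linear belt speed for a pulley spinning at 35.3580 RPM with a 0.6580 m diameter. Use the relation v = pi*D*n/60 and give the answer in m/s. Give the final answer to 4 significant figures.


v = pi * 0.6580 * 35.3580 / 60
v = 1.218 m/s


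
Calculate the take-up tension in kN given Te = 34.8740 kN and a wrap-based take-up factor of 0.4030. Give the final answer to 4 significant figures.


T_tu = 34.8740 * 0.4030
T_tu = 14.05 kN


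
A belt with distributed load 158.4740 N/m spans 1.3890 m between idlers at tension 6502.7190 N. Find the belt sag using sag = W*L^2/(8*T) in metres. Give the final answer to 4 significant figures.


sag = 158.4740 * 1.3890^2 / (8 * 6502.7190)
sag = 0.005877 m


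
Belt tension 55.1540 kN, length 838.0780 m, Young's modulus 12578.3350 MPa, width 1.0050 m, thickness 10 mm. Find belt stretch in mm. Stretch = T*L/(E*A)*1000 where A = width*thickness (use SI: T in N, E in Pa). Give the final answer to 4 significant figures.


A = 1.0050 * 0.01 = 0.01005 m^2
Stretch = 55.1540*1000 * 838.0780 / (12578.3350e6 * 0.01005) * 1000
Stretch = 365.7 mm


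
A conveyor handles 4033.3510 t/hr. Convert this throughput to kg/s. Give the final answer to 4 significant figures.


m_dot = 4033.3510 * 1000 / 3600
m_dot = 1120 kg/s


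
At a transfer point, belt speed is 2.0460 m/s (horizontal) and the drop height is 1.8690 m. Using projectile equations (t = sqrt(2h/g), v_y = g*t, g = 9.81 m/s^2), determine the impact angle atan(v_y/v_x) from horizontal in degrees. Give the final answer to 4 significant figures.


t = sqrt(2*1.8690/9.81) = 0.617284 s
v_y = 9.81 * 0.617284 = 6.05556 m/s
angle = atan(6.05556 / 2.0460) = 71.33 deg


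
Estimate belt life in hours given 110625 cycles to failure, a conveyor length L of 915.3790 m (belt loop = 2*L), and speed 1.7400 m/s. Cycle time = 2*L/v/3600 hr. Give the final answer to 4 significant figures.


cycle_time = 2 * 915.3790 / 1.7400 / 3600 = 0.292267 hr
life = 110625 * 0.292267 = 32330 hours


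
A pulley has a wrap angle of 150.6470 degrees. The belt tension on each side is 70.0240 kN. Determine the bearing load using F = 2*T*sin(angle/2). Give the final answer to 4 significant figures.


F = 2 * 70.0240 * sin(150.6470/2 deg)
F = 135.5 kN


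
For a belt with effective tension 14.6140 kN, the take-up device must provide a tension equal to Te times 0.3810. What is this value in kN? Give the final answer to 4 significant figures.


T_tu = 14.6140 * 0.3810
T_tu = 5.568 kN


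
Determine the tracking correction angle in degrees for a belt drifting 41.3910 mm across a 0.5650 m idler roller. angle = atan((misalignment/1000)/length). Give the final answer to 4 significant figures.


misalign_m = 41.3910 / 1000 = 0.041391 m
angle = atan(0.041391 / 0.5650)
angle = 4.190 deg


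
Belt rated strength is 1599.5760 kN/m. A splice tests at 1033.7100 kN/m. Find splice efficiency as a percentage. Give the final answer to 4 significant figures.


Eff = 1033.7100 / 1599.5760 * 100
Eff = 64.62 %


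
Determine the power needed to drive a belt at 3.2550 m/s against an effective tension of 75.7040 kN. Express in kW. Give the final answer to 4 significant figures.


P = Te * v = 75.7040 * 3.2550
P = 246.4 kW


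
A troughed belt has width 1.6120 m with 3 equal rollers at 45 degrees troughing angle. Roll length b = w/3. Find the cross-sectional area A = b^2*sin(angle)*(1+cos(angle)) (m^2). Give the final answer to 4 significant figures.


b = 1.6120/3 = 0.537333 m
A = 0.537333^2 * sin(45 deg) * (1 + cos(45 deg))
A = 0.3485 m^2


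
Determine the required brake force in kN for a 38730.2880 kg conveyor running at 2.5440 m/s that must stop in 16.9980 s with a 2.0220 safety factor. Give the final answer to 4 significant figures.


F = 38730.2880 * 2.5440 / 16.9980 * 2.0220 / 1000
F = 11.72 kN


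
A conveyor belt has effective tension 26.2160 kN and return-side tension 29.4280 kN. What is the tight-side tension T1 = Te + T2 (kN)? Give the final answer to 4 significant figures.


T1 = Te + T2 = 26.2160 + 29.4280
T1 = 55.64 kN


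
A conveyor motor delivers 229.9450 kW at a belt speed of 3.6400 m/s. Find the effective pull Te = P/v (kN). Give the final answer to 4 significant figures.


Te = P / v = 229.9450 / 3.6400
Te = 63.17 kN


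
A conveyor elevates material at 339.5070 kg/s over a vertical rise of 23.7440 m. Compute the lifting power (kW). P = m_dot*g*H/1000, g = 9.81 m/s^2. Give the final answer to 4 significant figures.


P = 339.5070 * 9.81 * 23.7440 / 1000
P = 79.08 kW


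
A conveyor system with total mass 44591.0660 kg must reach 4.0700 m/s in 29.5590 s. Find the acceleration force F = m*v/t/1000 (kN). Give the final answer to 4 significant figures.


F = 44591.0660 * 4.0700 / 29.5590 / 1000
F = 6.140 kN


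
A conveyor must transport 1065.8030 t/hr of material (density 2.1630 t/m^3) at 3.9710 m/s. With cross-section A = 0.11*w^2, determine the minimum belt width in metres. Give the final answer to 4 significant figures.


A_req = 1065.8030 / (3.9710 * 2.1630 * 3600) = 0.0344682 m^2
w = sqrt(0.0344682 / 0.11)
w = 0.5598 m


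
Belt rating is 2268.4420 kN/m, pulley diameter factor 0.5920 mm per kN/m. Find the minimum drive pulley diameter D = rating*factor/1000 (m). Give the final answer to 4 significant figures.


D = 2268.4420 * 0.5920 / 1000
D = 1.343 m


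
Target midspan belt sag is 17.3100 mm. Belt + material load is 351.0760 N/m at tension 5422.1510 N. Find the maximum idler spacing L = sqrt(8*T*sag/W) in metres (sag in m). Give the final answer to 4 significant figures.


sag = 17.3100/1000 = 0.017310 m
L = sqrt(8 * 5422.1510 * 0.017310 / 351.0760)
L = 1.462 m


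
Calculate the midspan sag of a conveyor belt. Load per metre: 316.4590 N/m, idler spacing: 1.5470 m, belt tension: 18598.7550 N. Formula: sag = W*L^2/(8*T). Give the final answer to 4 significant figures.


sag = 316.4590 * 1.5470^2 / (8 * 18598.7550)
sag = 0.005090 m


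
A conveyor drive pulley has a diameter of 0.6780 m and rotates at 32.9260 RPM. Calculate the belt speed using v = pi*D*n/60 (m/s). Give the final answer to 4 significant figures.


v = pi * 0.6780 * 32.9260 / 60
v = 1.169 m/s


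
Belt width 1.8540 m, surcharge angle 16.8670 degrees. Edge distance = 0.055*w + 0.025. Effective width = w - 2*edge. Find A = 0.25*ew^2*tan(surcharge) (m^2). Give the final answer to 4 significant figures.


edge = 0.055*1.8540 + 0.025 = 0.12697 m
ew = 1.8540 - 2*0.12697 = 1.60006 m
A = 0.25 * 1.60006^2 * tan(16.8670 deg)
A = 0.1941 m^2


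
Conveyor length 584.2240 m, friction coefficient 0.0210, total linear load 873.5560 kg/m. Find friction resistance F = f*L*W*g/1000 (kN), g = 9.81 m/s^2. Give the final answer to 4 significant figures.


F = 0.0210 * 584.2240 * 873.5560 * 9.81 / 1000
F = 105.1 kN


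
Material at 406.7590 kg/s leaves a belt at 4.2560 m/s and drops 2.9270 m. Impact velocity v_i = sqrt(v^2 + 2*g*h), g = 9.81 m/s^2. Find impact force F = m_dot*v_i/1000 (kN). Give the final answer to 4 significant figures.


v_i = sqrt(4.2560^2 + 2*9.81*2.9270) = 8.69145 m/s
F = 406.7590 * 8.69145 / 1000
F = 3.535 kN


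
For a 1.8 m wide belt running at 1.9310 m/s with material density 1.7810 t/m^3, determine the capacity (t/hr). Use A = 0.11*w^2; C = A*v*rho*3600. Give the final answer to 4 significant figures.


A = 0.11 * 1.8^2 = 0.3564 m^2
C = 0.3564 * 1.9310 * 1.7810 * 3600
C = 4413 t/hr


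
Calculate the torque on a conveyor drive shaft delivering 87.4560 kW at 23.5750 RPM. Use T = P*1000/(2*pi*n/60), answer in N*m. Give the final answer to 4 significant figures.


omega = 2*pi*23.5750/60 = 2.46877 rad/s
T = 87.4560*1000 / 2.46877
T = 35420 N*m


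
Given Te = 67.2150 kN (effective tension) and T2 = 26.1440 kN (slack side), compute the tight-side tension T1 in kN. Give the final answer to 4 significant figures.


T1 = Te + T2 = 67.2150 + 26.1440
T1 = 93.36 kN


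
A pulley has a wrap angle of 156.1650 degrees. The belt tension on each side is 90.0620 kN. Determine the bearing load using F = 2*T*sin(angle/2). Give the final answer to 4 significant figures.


F = 2 * 90.0620 * sin(156.1650/2 deg)
F = 176.2 kN


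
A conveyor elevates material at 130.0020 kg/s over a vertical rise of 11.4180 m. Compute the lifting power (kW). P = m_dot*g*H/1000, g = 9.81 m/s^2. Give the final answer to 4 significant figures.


P = 130.0020 * 9.81 * 11.4180 / 1000
P = 14.56 kW


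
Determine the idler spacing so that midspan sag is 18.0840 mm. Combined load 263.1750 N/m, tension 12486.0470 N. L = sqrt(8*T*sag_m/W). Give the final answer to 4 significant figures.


sag = 18.0840/1000 = 0.018084 m
L = sqrt(8 * 12486.0470 * 0.018084 / 263.1750)
L = 2.620 m


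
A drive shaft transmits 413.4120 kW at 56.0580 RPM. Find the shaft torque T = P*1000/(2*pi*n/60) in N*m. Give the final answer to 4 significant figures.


omega = 2*pi*56.0580/60 = 5.87038 rad/s
T = 413.4120*1000 / 5.87038
T = 70420 N*m


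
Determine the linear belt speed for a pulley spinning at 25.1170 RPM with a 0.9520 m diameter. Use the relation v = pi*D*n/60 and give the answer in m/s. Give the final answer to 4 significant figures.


v = pi * 0.9520 * 25.1170 / 60
v = 1.252 m/s


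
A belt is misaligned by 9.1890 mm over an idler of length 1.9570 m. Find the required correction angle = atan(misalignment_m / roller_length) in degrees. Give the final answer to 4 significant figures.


misalign_m = 9.1890 / 1000 = 0.009189 m
angle = atan(0.009189 / 1.9570)
angle = 0.2690 deg


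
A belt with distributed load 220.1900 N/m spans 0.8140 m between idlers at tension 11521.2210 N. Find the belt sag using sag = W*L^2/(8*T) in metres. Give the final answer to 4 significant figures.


sag = 220.1900 * 0.8140^2 / (8 * 11521.2210)
sag = 0.001583 m


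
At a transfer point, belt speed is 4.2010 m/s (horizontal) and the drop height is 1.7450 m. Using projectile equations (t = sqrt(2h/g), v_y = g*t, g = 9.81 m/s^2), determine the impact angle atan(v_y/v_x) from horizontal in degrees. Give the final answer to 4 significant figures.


t = sqrt(2*1.7450/9.81) = 0.596456 s
v_y = 9.81 * 0.596456 = 5.85123 m/s
angle = atan(5.85123 / 4.2010) = 54.32 deg


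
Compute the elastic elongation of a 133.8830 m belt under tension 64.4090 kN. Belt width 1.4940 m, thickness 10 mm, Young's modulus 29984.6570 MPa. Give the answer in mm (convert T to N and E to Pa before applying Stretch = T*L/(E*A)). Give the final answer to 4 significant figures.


A = 1.4940 * 0.01 = 0.01494 m^2
Stretch = 64.4090*1000 * 133.8830 / (29984.6570e6 * 0.01494) * 1000
Stretch = 19.25 mm


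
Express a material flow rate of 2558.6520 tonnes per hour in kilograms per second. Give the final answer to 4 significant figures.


m_dot = 2558.6520 * 1000 / 3600
m_dot = 710.7 kg/s


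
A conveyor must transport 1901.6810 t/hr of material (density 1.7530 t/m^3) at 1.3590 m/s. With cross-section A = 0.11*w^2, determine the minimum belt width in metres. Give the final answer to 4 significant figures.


A_req = 1901.6810 / (1.3590 * 1.7530 * 3600) = 0.221735 m^2
w = sqrt(0.221735 / 0.11)
w = 1.420 m


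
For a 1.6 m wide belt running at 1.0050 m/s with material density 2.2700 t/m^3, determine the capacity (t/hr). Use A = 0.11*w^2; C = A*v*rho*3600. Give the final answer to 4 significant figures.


A = 0.11 * 1.6^2 = 0.2816 m^2
C = 0.2816 * 1.0050 * 2.2700 * 3600
C = 2313 t/hr


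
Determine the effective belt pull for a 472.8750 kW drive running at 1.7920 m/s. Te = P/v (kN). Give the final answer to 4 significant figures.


Te = P / v = 472.8750 / 1.7920
Te = 263.9 kN


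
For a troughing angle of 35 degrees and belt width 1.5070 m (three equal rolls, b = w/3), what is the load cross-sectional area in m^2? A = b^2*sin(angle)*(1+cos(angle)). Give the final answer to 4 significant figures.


b = 1.5070/3 = 0.502333 m
A = 0.502333^2 * sin(35 deg) * (1 + cos(35 deg))
A = 0.2633 m^2


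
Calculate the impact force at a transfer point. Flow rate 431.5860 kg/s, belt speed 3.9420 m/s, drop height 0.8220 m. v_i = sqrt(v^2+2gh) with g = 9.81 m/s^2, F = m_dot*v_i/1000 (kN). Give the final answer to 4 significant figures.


v_i = sqrt(3.9420^2 + 2*9.81*0.8220) = 5.62734 m/s
F = 431.5860 * 5.62734 / 1000
F = 2.429 kN


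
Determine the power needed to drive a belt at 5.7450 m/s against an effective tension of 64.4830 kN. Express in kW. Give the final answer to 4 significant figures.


P = Te * v = 64.4830 * 5.7450
P = 370.5 kW


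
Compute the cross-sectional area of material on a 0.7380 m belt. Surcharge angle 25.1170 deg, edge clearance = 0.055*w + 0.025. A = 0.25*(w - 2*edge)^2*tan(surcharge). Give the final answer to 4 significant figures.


edge = 0.055*0.7380 + 0.025 = 0.06559 m
ew = 0.7380 - 2*0.06559 = 0.60682 m
A = 0.25 * 0.60682^2 * tan(25.1170 deg)
A = 0.04316 m^2


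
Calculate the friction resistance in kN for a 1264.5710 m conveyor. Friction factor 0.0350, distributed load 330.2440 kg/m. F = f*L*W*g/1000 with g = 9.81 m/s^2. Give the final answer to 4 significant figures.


F = 0.0350 * 1264.5710 * 330.2440 * 9.81 / 1000
F = 143.4 kN


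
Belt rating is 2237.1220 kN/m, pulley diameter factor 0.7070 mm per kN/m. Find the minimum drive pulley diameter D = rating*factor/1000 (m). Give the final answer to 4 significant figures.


D = 2237.1220 * 0.7070 / 1000
D = 1.582 m


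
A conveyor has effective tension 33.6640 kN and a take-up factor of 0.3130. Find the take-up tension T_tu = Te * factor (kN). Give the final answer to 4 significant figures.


T_tu = 33.6640 * 0.3130
T_tu = 10.54 kN


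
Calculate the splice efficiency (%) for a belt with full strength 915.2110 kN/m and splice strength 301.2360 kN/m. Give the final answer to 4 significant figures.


Eff = 301.2360 / 915.2110 * 100
Eff = 32.91 %


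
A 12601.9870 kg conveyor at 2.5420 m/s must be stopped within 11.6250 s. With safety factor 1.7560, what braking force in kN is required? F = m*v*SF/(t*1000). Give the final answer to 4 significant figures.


F = 12601.9870 * 2.5420 / 11.6250 * 1.7560 / 1000
F = 4.839 kN


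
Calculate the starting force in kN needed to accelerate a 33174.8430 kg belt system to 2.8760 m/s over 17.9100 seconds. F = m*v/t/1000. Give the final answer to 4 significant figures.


F = 33174.8430 * 2.8760 / 17.9100 / 1000
F = 5.327 kN
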